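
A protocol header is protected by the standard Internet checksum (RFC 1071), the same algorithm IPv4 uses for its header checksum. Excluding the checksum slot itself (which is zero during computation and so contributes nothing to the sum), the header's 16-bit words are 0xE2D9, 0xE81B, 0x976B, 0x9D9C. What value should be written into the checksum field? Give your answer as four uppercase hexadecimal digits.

0002

One's-complement addition (fold any carry out of bit 15 back into bit 0):
  0xE2D9 + 0xE81B = 0x1CAF4 → wrap carry → 0xCAF5
  0xCAF5 + 0x976B = 0x16260 → wrap carry → 0x6261
  0x6261 + 0x9D9C = 0x0FFFD
One's-complement sum = 0xFFFD.
Checksum = ~0xFFFD & 0xFFFF = 0x0002.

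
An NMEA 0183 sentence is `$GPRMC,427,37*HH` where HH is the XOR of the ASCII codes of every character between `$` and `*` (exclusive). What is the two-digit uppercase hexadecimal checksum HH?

7E

XOR the ASCII codes of the payload characters:
  'G' = 0x47 → acc = 0x47
  'P' = 0x50 → acc = 0x17
  'R' = 0x52 → acc = 0x45
  'M' = 0x4D → acc = 0x08
  'C' = 0x43 → acc = 0x4B
  ',' = 0x2C → acc = 0x67
  '4' = 0x34 → acc = 0x53
  '2' = 0x32 → acc = 0x61
  '7' = 0x37 → acc = 0x56
  ',' = 0x2C → acc = 0x7A
  '3' = 0x33 → acc = 0x49
  '7' = 0x37 → acc = 0x7E
Checksum = 0x7E.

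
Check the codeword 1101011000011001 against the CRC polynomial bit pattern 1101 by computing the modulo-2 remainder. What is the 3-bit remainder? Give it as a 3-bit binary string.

010

Modulo-2 division of 1101011000011001 by 1101:
  pos 0: 1101 XOR 1101 = 0000
  pos 5: 1100 XOR 1101 = 0001
  pos 8: 1001 XOR 1101 = 0100
  pos 9: 1001 XOR 1101 = 0100
  pos 10: 1000 XOR 1101 = 0101
  pos 11: 1010 XOR 1101 = 0111
  pos 12: 1111 XOR 1101 = 0010
Remainder = 010 (nonzero — an error is detected).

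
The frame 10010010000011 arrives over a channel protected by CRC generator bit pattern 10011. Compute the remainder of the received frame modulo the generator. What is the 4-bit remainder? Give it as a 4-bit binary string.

0010

Modulo-2 division of 10010010000011 by 10011:
  pos 0: 10010 XOR 10011 = 00001
  pos 4: 10100 XOR 10011 = 00111
  pos 6: 11100 XOR 10011 = 01111
  pos 7: 11110 XOR 10011 = 01101
  pos 8: 11011 XOR 10011 = 01000
  pos 9: 10001 XOR 10011 = 00010
Remainder = 0010 (nonzero — an error is detected).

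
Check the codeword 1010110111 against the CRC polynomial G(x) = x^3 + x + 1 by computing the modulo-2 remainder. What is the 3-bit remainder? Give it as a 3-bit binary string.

Modulo-2 division of 1010110111 by 1011:
  pos 0: 1010 XOR 1011 = 0001
  pos 3: 1110 XOR 1011 = 0101
  pos 4: 1011 XOR 1011 = 0000
Remainder = 011 (nonzero — an error is detected).

011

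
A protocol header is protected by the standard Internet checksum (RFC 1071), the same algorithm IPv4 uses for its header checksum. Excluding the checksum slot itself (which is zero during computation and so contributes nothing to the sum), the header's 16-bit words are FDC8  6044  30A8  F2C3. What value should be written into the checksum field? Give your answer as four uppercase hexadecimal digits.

One's-complement addition (fold any carry out of bit 15 back into bit 0):
  0xFDC8 + 0x6044 = 0x15E0C → wrap carry → 0x5E0D
  0x5E0D + 0x30A8 = 0x08EB5
  0x8EB5 + 0xF2C3 = 0x18178 → wrap carry → 0x8179
One's-complement sum = 0x8179.
Checksum = ~0x8179 & 0xFFFF = 0x7E86.

7E86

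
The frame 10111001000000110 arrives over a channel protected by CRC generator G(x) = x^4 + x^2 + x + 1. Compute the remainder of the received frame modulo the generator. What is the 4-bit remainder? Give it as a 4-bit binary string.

Modulo-2 division of 10111001000000110 by 10111:
  pos 0: 10111 XOR 10111 = 00000
  pos 7: 10000 XOR 10111 = 00111
  pos 9: 11100 XOR 10111 = 01011
  pos 10: 10111 XOR 10111 = 00000
Remainder = 0010 (nonzero — an error is detected).

0010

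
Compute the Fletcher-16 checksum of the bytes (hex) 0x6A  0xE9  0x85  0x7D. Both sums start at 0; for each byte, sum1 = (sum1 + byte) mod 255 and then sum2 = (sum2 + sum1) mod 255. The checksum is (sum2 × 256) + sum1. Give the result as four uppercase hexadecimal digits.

EF57

Running sums (mod 255):
  after byte 0 (0x6A): sum1=106, sum2=106
  after byte 1 (0xE9): sum1=84, sum2=190
  after byte 2 (0x85): sum1=217, sum2=152
  after byte 3 (0x7D): sum1=87, sum2=239
Checksum = sum2·256 + sum1 = 239·256 + 87 = 61271 = 0xEF57.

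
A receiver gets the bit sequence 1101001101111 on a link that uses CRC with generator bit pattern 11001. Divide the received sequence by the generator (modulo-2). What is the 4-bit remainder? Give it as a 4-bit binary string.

Modulo-2 division of 1101001101111 by 11001:
  pos 0: 11010 XOR 11001 = 00011
  pos 3: 11011 XOR 11001 = 00010
  pos 6: 10011 XOR 11001 = 01010
  pos 7: 10101 XOR 11001 = 01100
  pos 8: 11001 XOR 11001 = 00000
Remainder = 0000 (zero — the frame passes the CRC check).

0000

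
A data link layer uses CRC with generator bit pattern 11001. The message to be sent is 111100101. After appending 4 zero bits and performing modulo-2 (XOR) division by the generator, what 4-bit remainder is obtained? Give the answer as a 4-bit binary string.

Append 4 zeros: 1111001010000. Divide by 11001 (XOR where the leading bit is 1):
  pos 0: 11110 XOR 11001 = 00111
  pos 2: 11101 XOR 11001 = 00100
  pos 4: 10001 XOR 11001 = 01000
  pos 5: 10000 XOR 11001 = 01001
  pos 6: 10010 XOR 11001 = 01011
  pos 7: 10110 XOR 11001 = 01111
  pos 8: 11110 XOR 11001 = 00111
Remainder (last 4 bits) = 0111. This is the CRC / FCS.

0111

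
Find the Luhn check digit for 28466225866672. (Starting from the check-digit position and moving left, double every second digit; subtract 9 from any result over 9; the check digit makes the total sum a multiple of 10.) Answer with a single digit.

0

Partial digits right→left: 2 7 6 6 6 8 5 2 2 6 6 4 8 2
Double every second digit counting from the check-digit position (so the 1st, 3rd, 5th, ... of the partial from the right).
  doubled (with −9 where >9): 4 3 3 1 4 3 7 → sum 25
  kept as-is: 7 6 8 2 6 4 2 → sum 35
Total = 25 + 35 = 60.
Check digit = (10 − (60 mod 10)) mod 10 = 0.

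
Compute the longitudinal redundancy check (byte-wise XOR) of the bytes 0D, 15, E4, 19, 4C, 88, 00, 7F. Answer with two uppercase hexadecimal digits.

5E

XOR the bytes together:
  start with 0x0D
  0x0D ⊕ 0x15 = 0x18
  0x18 ⊕ 0xE4 = 0xFC
  0xFC ⊕ 0x19 = 0xE5
  0xE5 ⊕ 0x4C = 0xA9
  0xA9 ⊕ 0x88 = 0x21
  0x21 ⊕ 0x00 = 0x21
  0x21 ⊕ 0x7F = 0x5E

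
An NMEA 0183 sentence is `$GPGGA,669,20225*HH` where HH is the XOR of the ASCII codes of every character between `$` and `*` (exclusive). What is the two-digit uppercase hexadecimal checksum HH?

XOR the ASCII codes of the payload characters:
  'G' = 0x47 → acc = 0x47
  'P' = 0x50 → acc = 0x17
  'G' = 0x47 → acc = 0x50
  'G' = 0x47 → acc = 0x17
  'A' = 0x41 → acc = 0x56
  ',' = 0x2C → acc = 0x7A
  '6' = 0x36 → acc = 0x4C
  '6' = 0x36 → acc = 0x7A
  '9' = 0x39 → acc = 0x43
  ',' = 0x2C → acc = 0x6F
  '2' = 0x32 → acc = 0x5D
  '0' = 0x30 → acc = 0x6D
  '2' = 0x32 → acc = 0x5F
  '2' = 0x32 → acc = 0x6D
  '5' = 0x35 → acc = 0x58
Checksum = 0x58.

58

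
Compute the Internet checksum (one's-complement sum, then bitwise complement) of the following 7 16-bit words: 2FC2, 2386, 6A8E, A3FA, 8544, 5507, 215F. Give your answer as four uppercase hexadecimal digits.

A283

One's-complement addition (fold any carry out of bit 15 back into bit 0):
  0x2FC2 + 0x2386 = 0x05348
  0x5348 + 0x6A8E = 0x0BDD6
  0xBDD6 + 0xA3FA = 0x161D0 → wrap carry → 0x61D1
  0x61D1 + 0x8544 = 0x0E715
  0xE715 + 0x5507 = 0x13C1C → wrap carry → 0x3C1D
  0x3C1D + 0x215F = 0x05D7C
One's-complement sum = 0x5D7C.
Checksum = ~0x5D7C & 0xFFFF = 0xA283.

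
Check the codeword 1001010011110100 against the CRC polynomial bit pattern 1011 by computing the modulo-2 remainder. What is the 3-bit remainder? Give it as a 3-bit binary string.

Modulo-2 division of 1001010011110100 by 1011:
  pos 0: 1001 XOR 1011 = 0010
  pos 2: 1001 XOR 1011 = 0010
  pos 4: 1000 XOR 1011 = 0011
  pos 6: 1111 XOR 1011 = 0100
  pos 7: 1001 XOR 1011 = 0010
  pos 9: 1010 XOR 1011 = 0001
  pos 12: 1100 XOR 1011 = 0111
Remainder = 111 (nonzero — an error is detected).

111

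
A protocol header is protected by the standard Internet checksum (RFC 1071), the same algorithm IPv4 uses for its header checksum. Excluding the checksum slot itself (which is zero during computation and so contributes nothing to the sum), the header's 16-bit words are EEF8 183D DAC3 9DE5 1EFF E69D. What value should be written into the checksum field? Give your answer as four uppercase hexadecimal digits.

7A83

One's-complement addition (fold any carry out of bit 15 back into bit 0):
  0xEEF8 + 0x183D = 0x10735 → wrap carry → 0x0736
  0x0736 + 0xDAC3 = 0x0E1F9
  0xE1F9 + 0x9DE5 = 0x17FDE → wrap carry → 0x7FDF
  0x7FDF + 0x1EFF = 0x09EDE
  0x9EDE + 0xE69D = 0x1857B → wrap carry → 0x857C
One's-complement sum = 0x857C.
Checksum = ~0x857C & 0xFFFF = 0x7A83.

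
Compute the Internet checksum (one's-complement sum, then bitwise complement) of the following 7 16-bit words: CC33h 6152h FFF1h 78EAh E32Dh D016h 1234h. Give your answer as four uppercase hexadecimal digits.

9424

One's-complement addition (fold any carry out of bit 15 back into bit 0):
  0xCC33 + 0x6152 = 0x12D85 → wrap carry → 0x2D86
  0x2D86 + 0xFFF1 = 0x12D77 → wrap carry → 0x2D78
  0x2D78 + 0x78EA = 0x0A662
  0xA662 + 0xE32D = 0x1898F → wrap carry → 0x8990
  0x8990 + 0xD016 = 0x159A6 → wrap carry → 0x59A7
  0x59A7 + 0x1234 = 0x06BDB
One's-complement sum = 0x6BDB.
Checksum = ~0x6BDB & 0xFFFF = 0x9424.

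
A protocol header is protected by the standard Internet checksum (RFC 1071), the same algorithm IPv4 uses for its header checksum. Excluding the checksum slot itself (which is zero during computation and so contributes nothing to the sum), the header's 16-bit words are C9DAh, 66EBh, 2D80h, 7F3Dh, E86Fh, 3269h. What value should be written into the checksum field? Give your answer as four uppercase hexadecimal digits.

One's-complement addition (fold any carry out of bit 15 back into bit 0):
  0xC9DA + 0x66EB = 0x130C5 → wrap carry → 0x30C6
  0x30C6 + 0x2D80 = 0x05E46
  0x5E46 + 0x7F3D = 0x0DD83
  0xDD83 + 0xE86F = 0x1C5F2 → wrap carry → 0xC5F3
  0xC5F3 + 0x3269 = 0x0F85C
One's-complement sum = 0xF85C.
Checksum = ~0xF85C & 0xFFFF = 0x07A3.

07A3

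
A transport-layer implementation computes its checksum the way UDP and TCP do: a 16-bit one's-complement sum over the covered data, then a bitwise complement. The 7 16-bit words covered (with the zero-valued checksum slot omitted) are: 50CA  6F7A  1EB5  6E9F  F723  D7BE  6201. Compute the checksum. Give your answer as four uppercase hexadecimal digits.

8182

One's-complement addition (fold any carry out of bit 15 back into bit 0):
  0x50CA + 0x6F7A = 0x0C044
  0xC044 + 0x1EB5 = 0x0DEF9
  0xDEF9 + 0x6E9F = 0x14D98 → wrap carry → 0x4D99
  0x4D99 + 0xF723 = 0x144BC → wrap carry → 0x44BD
  0x44BD + 0xD7BE = 0x11C7B → wrap carry → 0x1C7C
  0x1C7C + 0x6201 = 0x07E7D
One's-complement sum = 0x7E7D.
Checksum = ~0x7E7D & 0xFFFF = 0x8182.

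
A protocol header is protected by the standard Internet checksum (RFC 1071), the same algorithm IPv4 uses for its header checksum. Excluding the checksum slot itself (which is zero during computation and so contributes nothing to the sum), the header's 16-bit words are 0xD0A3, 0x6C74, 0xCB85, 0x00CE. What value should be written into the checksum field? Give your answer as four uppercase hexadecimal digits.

F693

One's-complement addition (fold any carry out of bit 15 back into bit 0):
  0xD0A3 + 0x6C74 = 0x13D17 → wrap carry → 0x3D18
  0x3D18 + 0xCB85 = 0x1089D → wrap carry → 0x089E
  0x089E + 0x00CE = 0x0096C
One's-complement sum = 0x096C.
Checksum = ~0x096C & 0xFFFF = 0xF693.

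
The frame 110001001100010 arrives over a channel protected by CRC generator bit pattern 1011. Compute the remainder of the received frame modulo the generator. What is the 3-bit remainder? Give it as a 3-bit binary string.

000

Modulo-2 division of 110001001100010 by 1011:
  pos 0: 1100 XOR 1011 = 0111
  pos 1: 1110 XOR 1011 = 0101
  pos 2: 1011 XOR 1011 = 0000
  pos 8: 1100 XOR 1011 = 0111
  pos 9: 1110 XOR 1011 = 0101
  pos 10: 1011 XOR 1011 = 0000
Remainder = 000 (zero — the frame passes the CRC check).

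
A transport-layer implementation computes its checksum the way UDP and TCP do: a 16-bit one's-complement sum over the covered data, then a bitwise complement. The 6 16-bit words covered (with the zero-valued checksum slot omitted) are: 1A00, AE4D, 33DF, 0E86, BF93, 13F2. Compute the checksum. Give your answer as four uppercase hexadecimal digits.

21C7

One's-complement addition (fold any carry out of bit 15 back into bit 0):
  0x1A00 + 0xAE4D = 0x0C84D
  0xC84D + 0x33DF = 0x0FC2C
  0xFC2C + 0x0E86 = 0x10AB2 → wrap carry → 0x0AB3
  0x0AB3 + 0xBF93 = 0x0CA46
  0xCA46 + 0x13F2 = 0x0DE38
One's-complement sum = 0xDE38.
Checksum = ~0xDE38 & 0xFFFF = 0x21C7.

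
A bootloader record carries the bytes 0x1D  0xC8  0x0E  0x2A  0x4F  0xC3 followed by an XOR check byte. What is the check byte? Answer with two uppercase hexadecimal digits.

XOR the bytes together:
  start with 0x1D
  0x1D ⊕ 0xC8 = 0xD5
  0xD5 ⊕ 0x0E = 0xDB
  0xDB ⊕ 0x2A = 0xF1
  0xF1 ⊕ 0x4F = 0xBE
  0xBE ⊕ 0xC3 = 0x7D

7D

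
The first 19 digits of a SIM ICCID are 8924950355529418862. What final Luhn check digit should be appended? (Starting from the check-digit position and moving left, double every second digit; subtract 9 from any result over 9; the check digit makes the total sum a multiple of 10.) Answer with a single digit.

0

Partial digits right→left: 2 6 8 8 1 4 9 2 5 5 5 3 0 5 9 4 2 9 8
Double every second digit counting from the check-digit position (so the 1st, 3rd, 5th, ... of the partial from the right).
  doubled (with −9 where >9): 4 7 2 9 1 1 0 9 4 7 → sum 44
  kept as-is: 6 8 4 2 5 3 5 4 9 → sum 46
Total = 44 + 46 = 90.
Check digit = (10 − (90 mod 10)) mod 10 = 0.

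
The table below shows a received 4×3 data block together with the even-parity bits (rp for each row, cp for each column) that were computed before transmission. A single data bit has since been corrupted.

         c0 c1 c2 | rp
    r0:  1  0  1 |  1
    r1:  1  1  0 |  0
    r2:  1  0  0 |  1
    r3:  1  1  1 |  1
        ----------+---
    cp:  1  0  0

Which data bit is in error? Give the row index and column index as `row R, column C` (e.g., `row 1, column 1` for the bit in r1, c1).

row 0, column 0

Recompute each row's even parity and compare to rp:
  r0: data parity 0, sent rp 1 → mismatch
  r1: data parity 0, sent rp 0 → ok
  r2: data parity 1, sent rp 1 → ok
  r3: data parity 1, sent rp 1 → ok
Recompute each column's even parity and compare to cp:
  c0: data parity 0, sent cp 1 → mismatch
  c1: data parity 0, sent cp 0 → ok
  c2: data parity 0, sent cp 0 → ok
Exactly one row (r0) and one column (c0) fail → the flipped bit is at their intersection.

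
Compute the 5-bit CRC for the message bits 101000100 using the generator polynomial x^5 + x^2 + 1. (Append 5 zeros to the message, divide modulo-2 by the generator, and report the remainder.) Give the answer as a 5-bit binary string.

Append 5 zeros: 10100010000000. Divide by 100101 (XOR where the leading bit is 1):
  pos 0: 101000 XOR 100101 = 001101
  pos 2: 110110 XOR 100101 = 010011
  pos 3: 100110 XOR 100101 = 000011
  pos 7: 110000 XOR 100101 = 010101
  pos 8: 101010 XOR 100101 = 001111
Remainder (last 5 bits) = 01111. This is the CRC / FCS.

01111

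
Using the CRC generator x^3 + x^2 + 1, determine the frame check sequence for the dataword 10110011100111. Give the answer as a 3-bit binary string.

Append 3 zeros: 10110011100111000. Divide by 1101 (XOR where the leading bit is 1):
  pos 0: 1011 XOR 1101 = 0110
  pos 1: 1100 XOR 1101 = 0001
  pos 4: 1011 XOR 1101 = 0110
  pos 5: 1101 XOR 1101 = 0000
  pos 11: 1110 XOR 1101 = 0011
  pos 13: 1100 XOR 1101 = 0001
Remainder (last 3 bits) = 001. This is the CRC / FCS.

001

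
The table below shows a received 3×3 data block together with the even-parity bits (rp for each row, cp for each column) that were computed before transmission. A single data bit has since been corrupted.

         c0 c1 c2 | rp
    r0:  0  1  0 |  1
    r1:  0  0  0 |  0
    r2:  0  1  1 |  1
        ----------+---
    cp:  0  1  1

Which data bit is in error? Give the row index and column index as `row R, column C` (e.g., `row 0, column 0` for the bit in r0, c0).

row 2, column 1

Recompute each row's even parity and compare to rp:
  r0: data parity 1, sent rp 1 → ok
  r1: data parity 0, sent rp 0 → ok
  r2: data parity 0, sent rp 1 → mismatch
Recompute each column's even parity and compare to cp:
  c0: data parity 0, sent cp 0 → ok
  c1: data parity 0, sent cp 1 → mismatch
  c2: data parity 1, sent cp 1 → ok
Exactly one row (r2) and one column (c1) fail → the flipped bit is at their intersection.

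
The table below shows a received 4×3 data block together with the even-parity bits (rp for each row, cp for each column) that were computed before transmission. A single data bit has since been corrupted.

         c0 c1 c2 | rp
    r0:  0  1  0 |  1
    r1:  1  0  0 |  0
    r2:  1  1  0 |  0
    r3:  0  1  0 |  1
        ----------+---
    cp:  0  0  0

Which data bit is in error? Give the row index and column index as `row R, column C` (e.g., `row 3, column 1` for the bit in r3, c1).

row 1, column 1

Recompute each row's even parity and compare to rp:
  r0: data parity 1, sent rp 1 → ok
  r1: data parity 1, sent rp 0 → mismatch
  r2: data parity 0, sent rp 0 → ok
  r3: data parity 1, sent rp 1 → ok
Recompute each column's even parity and compare to cp:
  c0: data parity 0, sent cp 0 → ok
  c1: data parity 1, sent cp 0 → mismatch
  c2: data parity 0, sent cp 0 → ok
Exactly one row (r1) and one column (c1) fail → the flipped bit is at their intersection.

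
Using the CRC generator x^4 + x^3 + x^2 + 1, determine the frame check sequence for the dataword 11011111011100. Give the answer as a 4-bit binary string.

Append 4 zeros: 110111110111000000. Divide by 11101 (XOR where the leading bit is 1):
  pos 0: 11011 XOR 11101 = 00110
  pos 2: 11011 XOR 11101 = 00110
  pos 4: 11010 XOR 11101 = 00111
  pos 6: 11111 XOR 11101 = 00010
  pos 9: 10100 XOR 11101 = 01001
  pos 10: 10010 XOR 11101 = 01111
  pos 11: 11110 XOR 11101 = 00011
Remainder (last 4 bits) = 1100. This is the CRC / FCS.

1100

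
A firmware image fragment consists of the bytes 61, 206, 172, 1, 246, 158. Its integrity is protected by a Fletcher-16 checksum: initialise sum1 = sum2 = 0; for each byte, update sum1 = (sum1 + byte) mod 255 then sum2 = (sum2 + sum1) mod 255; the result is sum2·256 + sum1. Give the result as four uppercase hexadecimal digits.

Running sums (mod 255):
  after byte 0 (61): sum1=61, sum2=61
  after byte 1 (206): sum1=12, sum2=73
  after byte 2 (172): sum1=184, sum2=2
  after byte 3 (1): sum1=185, sum2=187
  after byte 4 (246): sum1=176, sum2=108
  after byte 5 (158): sum1=79, sum2=187
Checksum = sum2·256 + sum1 = 187·256 + 79 = 47951 = 0xBB4F.

BB4F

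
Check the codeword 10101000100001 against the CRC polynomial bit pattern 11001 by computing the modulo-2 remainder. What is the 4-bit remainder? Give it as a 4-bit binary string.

0100

Modulo-2 division of 10101000100001 by 11001:
  pos 0: 10101 XOR 11001 = 01100
  pos 1: 11000 XOR 11001 = 00001
  pos 5: 10010 XOR 11001 = 01011
  pos 6: 10110 XOR 11001 = 01111
  pos 7: 11110 XOR 11001 = 00111
  pos 9: 11101 XOR 11001 = 00100
Remainder = 0100 (nonzero — an error is detected).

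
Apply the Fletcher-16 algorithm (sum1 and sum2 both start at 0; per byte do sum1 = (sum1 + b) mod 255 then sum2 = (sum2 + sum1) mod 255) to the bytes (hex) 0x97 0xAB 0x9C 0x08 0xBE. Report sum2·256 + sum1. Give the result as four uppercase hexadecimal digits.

49A6

Running sums (mod 255):
  after byte 0 (0x97): sum1=151, sum2=151
  after byte 1 (0xAB): sum1=67, sum2=218
  after byte 2 (0x9C): sum1=223, sum2=186
  after byte 3 (0x08): sum1=231, sum2=162
  after byte 4 (0xBE): sum1=166, sum2=73
Checksum = sum2·256 + sum1 = 73·256 + 166 = 18854 = 0x49A6.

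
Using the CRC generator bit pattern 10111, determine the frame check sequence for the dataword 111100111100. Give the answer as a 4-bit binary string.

1010

Append 4 zeros: 1111001111000000. Divide by 10111 (XOR where the leading bit is 1):
  pos 0: 11110 XOR 10111 = 01001
  pos 1: 10010 XOR 10111 = 00101
  pos 3: 10111 XOR 10111 = 00000
  pos 8: 11000 XOR 10111 = 01111
  pos 9: 11110 XOR 10111 = 01001
  pos 10: 10010 XOR 10111 = 00101
Remainder (last 4 bits) = 1010. This is the CRC / FCS.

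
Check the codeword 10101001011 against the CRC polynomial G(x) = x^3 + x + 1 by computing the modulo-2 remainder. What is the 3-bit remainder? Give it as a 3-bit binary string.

100

Modulo-2 division of 10101001011 by 1011:
  pos 0: 1010 XOR 1011 = 0001
  pos 3: 1100 XOR 1011 = 0111
  pos 4: 1111 XOR 1011 = 0100
  pos 5: 1000 XOR 1011 = 0011
  pos 7: 1111 XOR 1011 = 0100
Remainder = 100 (nonzero — an error is detected).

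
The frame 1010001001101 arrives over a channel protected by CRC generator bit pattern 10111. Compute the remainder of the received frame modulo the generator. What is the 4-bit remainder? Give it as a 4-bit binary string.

0000

Modulo-2 division of 1010001001101 by 10111:
  pos 0: 10100 XOR 10111 = 00011
  pos 3: 11010 XOR 10111 = 01101
  pos 4: 11010 XOR 10111 = 01101
  pos 5: 11011 XOR 10111 = 01100
  pos 6: 11001 XOR 10111 = 01110
  pos 7: 11100 XOR 10111 = 01011
  pos 8: 10111 XOR 10111 = 00000
Remainder = 0000 (zero — the frame passes the CRC check).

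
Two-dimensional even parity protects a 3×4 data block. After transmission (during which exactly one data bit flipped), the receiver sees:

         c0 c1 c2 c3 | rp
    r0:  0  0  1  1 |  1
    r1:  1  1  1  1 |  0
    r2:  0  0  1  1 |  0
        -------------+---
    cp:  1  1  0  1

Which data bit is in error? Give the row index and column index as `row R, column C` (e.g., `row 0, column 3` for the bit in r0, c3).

row 0, column 2

Recompute each row's even parity and compare to rp:
  r0: data parity 0, sent rp 1 → mismatch
  r1: data parity 0, sent rp 0 → ok
  r2: data parity 0, sent rp 0 → ok
Recompute each column's even parity and compare to cp:
  c0: data parity 1, sent cp 1 → ok
  c1: data parity 1, sent cp 1 → ok
  c2: data parity 1, sent cp 0 → mismatch
  c3: data parity 1, sent cp 1 → ok
Exactly one row (r0) and one column (c2) fail → the flipped bit is at their intersection.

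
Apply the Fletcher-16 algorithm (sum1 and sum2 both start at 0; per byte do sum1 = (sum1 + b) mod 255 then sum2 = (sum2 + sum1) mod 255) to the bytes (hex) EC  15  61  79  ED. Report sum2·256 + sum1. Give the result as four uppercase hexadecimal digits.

F9CA

Running sums (mod 255):
  after byte 0 (EC): sum1=236, sum2=236
  after byte 1 (15): sum1=2, sum2=238
  after byte 2 (61): sum1=99, sum2=82
  after byte 3 (79): sum1=220, sum2=47
  after byte 4 (ED): sum1=202, sum2=249
Checksum = sum2·256 + sum1 = 249·256 + 202 = 63946 = 0xF9CA.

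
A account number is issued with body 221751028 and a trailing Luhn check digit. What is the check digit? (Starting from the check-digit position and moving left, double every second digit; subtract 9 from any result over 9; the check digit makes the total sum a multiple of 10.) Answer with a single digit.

Partial digits right→left: 8 2 0 1 5 7 1 2 2
Double every second digit counting from the check-digit position (so the 1st, 3rd, 5th, ... of the partial from the right).
  doubled (with −9 where >9): 7 0 1 2 4 → sum 14
  kept as-is: 2 1 7 2 → sum 12
Total = 14 + 12 = 26.
Check digit = (10 − (26 mod 10)) mod 10 = 4.

4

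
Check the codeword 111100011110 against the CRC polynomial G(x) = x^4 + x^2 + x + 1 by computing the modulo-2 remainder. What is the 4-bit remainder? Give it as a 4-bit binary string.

Modulo-2 division of 111100011110 by 10111:
  pos 0: 11110 XOR 10111 = 01001
  pos 1: 10010 XOR 10111 = 00101
  pos 3: 10101 XOR 10111 = 00010
  pos 6: 10111 XOR 10111 = 00000
Remainder = 0000 (zero — the frame passes the CRC check).

0000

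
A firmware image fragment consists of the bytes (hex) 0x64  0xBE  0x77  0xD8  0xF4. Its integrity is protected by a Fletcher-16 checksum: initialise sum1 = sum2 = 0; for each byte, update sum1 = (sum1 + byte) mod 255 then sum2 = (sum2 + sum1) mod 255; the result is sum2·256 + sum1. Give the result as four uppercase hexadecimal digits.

FD68

Running sums (mod 255):
  after byte 0 (0x64): sum1=100, sum2=100
  after byte 1 (0xBE): sum1=35, sum2=135
  after byte 2 (0x77): sum1=154, sum2=34
  after byte 3 (0xD8): sum1=115, sum2=149
  after byte 4 (0xF4): sum1=104, sum2=253
Checksum = sum2·256 + sum1 = 253·256 + 104 = 64872 = 0xFD68.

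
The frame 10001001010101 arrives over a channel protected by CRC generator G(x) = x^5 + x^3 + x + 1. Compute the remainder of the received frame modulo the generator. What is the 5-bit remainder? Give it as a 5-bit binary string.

00000

Modulo-2 division of 10001001010101 by 101011:
  pos 0: 100010 XOR 101011 = 001001
  pos 2: 100101 XOR 101011 = 001110
  pos 4: 111001 XOR 101011 = 010010
  pos 5: 100100 XOR 101011 = 001111
  pos 7: 111110 XOR 101011 = 010101
  pos 8: 101011 XOR 101011 = 000000
Remainder = 00000 (zero — the frame passes the CRC check).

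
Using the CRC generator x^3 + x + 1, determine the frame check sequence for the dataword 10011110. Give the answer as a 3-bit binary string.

Append 3 zeros: 10011110000. Divide by 1011 (XOR where the leading bit is 1):
  pos 0: 1001 XOR 1011 = 0010
  pos 2: 1011 XOR 1011 = 0000
  pos 6: 1000 XOR 1011 = 0011
Remainder (last 3 bits) = 110. This is the CRC / FCS.

110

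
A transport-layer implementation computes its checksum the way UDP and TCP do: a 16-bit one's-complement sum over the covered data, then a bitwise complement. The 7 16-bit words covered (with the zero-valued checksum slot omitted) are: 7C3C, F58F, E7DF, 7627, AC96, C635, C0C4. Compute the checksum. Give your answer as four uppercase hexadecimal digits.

FC9A

One's-complement addition (fold any carry out of bit 15 back into bit 0):
  0x7C3C + 0xF58F = 0x171CB → wrap carry → 0x71CC
  0x71CC + 0xE7DF = 0x159AB → wrap carry → 0x59AC
  0x59AC + 0x7627 = 0x0CFD3
  0xCFD3 + 0xAC96 = 0x17C69 → wrap carry → 0x7C6A
  0x7C6A + 0xC635 = 0x1429F → wrap carry → 0x42A0
  0x42A0 + 0xC0C4 = 0x10364 → wrap carry → 0x0365
One's-complement sum = 0x0365.
Checksum = ~0x0365 & 0xFFFF = 0xFC9A.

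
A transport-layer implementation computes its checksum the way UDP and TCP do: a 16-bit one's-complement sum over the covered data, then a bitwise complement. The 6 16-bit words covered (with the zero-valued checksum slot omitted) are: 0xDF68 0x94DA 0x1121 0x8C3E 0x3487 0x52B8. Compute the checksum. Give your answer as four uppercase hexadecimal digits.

671D

One's-complement addition (fold any carry out of bit 15 back into bit 0):
  0xDF68 + 0x94DA = 0x17442 → wrap carry → 0x7443
  0x7443 + 0x1121 = 0x08564
  0x8564 + 0x8C3E = 0x111A2 → wrap carry → 0x11A3
  0x11A3 + 0x3487 = 0x0462A
  0x462A + 0x52B8 = 0x098E2
One's-complement sum = 0x98E2.
Checksum = ~0x98E2 & 0xFFFF = 0x671D.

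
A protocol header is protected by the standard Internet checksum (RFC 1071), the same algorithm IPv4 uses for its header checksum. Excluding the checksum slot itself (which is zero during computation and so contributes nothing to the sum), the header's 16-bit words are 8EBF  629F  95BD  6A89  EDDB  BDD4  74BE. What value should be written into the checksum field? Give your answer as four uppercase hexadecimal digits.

EDEA

One's-complement addition (fold any carry out of bit 15 back into bit 0):
  0x8EBF + 0x629F = 0x0F15E
  0xF15E + 0x95BD = 0x1871B → wrap carry → 0x871C
  0x871C + 0x6A89 = 0x0F1A5
  0xF1A5 + 0xEDDB = 0x1DF80 → wrap carry → 0xDF81
  0xDF81 + 0xBDD4 = 0x19D55 → wrap carry → 0x9D56
  0x9D56 + 0x74BE = 0x11214 → wrap carry → 0x1215
One's-complement sum = 0x1215.
Checksum = ~0x1215 & 0xFFFF = 0xEDEA.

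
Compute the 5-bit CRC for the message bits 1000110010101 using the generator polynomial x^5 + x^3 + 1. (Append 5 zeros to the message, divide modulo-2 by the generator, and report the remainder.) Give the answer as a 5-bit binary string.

Append 5 zeros: 100011001010100000. Divide by 101001 (XOR where the leading bit is 1):
  pos 0: 100011 XOR 101001 = 001010
  pos 2: 101000 XOR 101001 = 000001
  pos 7: 110101 XOR 101001 = 011100
  pos 8: 111000 XOR 101001 = 010001
  pos 9: 100010 XOR 101001 = 001011
  pos 11: 101100 XOR 101001 = 000101
Remainder (last 5 bits) = 01010. This is the CRC / FCS.

01010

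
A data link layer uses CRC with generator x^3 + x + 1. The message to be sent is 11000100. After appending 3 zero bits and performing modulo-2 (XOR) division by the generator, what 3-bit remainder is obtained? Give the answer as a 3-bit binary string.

000

Append 3 zeros: 11000100000. Divide by 1011 (XOR where the leading bit is 1):
  pos 0: 1100 XOR 1011 = 0111
  pos 1: 1110 XOR 1011 = 0101
  pos 2: 1011 XOR 1011 = 0000
Remainder (last 3 bits) = 000. This is the CRC / FCS.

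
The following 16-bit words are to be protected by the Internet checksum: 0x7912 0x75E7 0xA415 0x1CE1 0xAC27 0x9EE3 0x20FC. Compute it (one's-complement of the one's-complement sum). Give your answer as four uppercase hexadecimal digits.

E407

One's-complement addition (fold any carry out of bit 15 back into bit 0):
  0x7912 + 0x75E7 = 0x0EEF9
  0xEEF9 + 0xA415 = 0x1930E → wrap carry → 0x930F
  0x930F + 0x1CE1 = 0x0AFF0
  0xAFF0 + 0xAC27 = 0x15C17 → wrap carry → 0x5C18
  0x5C18 + 0x9EE3 = 0x0FAFB
  0xFAFB + 0x20FC = 0x11BF7 → wrap carry → 0x1BF8
One's-complement sum = 0x1BF8.
Checksum = ~0x1BF8 & 0xFFFF = 0xE407.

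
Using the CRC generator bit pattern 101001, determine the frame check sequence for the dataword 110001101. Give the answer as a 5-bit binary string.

10101

Append 5 zeros: 11000110100000. Divide by 101001 (XOR where the leading bit is 1):
  pos 0: 110001 XOR 101001 = 011000
  pos 1: 110001 XOR 101001 = 011000
  pos 2: 110000 XOR 101001 = 011001
  pos 3: 110011 XOR 101001 = 011010
  pos 4: 110100 XOR 101001 = 011101
  pos 5: 111010 XOR 101001 = 010011
  pos 6: 100110 XOR 101001 = 001111
  pos 8: 111100 XOR 101001 = 010101
Remainder (last 5 bits) = 10101. This is the CRC / FCS.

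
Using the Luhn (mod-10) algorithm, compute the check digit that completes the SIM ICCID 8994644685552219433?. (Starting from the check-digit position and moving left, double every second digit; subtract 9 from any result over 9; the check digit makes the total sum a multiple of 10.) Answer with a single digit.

8

Partial digits right→left: 3 3 4 9 1 2 2 5 5 5 8 6 4 4 6 4 9 9 8
Double every second digit counting from the check-digit position (so the 1st, 3rd, 5th, ... of the partial from the right).
  doubled (with −9 where >9): 6 8 2 4 1 7 8 3 9 7 → sum 55
  kept as-is: 3 9 2 5 5 6 4 4 9 → sum 47
Total = 55 + 47 = 102.
Check digit = (10 − (102 mod 10)) mod 10 = 8.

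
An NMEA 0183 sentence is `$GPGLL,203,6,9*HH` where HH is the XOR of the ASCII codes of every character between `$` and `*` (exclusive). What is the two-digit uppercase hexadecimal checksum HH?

XOR the ASCII codes of the payload characters:
  'G' = 0x47 → acc = 0x47
  'P' = 0x50 → acc = 0x17
  'G' = 0x47 → acc = 0x50
  'L' = 0x4C → acc = 0x1C
  'L' = 0x4C → acc = 0x50
  ',' = 0x2C → acc = 0x7C
  '2' = 0x32 → acc = 0x4E
  '0' = 0x30 → acc = 0x7E
  '3' = 0x33 → acc = 0x4D
  ',' = 0x2C → acc = 0x61
  '6' = 0x36 → acc = 0x57
  ',' = 0x2C → acc = 0x7B
  '9' = 0x39 → acc = 0x42
Checksum = 0x42.

42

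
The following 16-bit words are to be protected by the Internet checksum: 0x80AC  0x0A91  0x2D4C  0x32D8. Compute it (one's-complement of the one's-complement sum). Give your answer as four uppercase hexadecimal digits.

One's-complement addition (fold any carry out of bit 15 back into bit 0):
  0x80AC + 0x0A91 = 0x08B3D
  0x8B3D + 0x2D4C = 0x0B889
  0xB889 + 0x32D8 = 0x0EB61
One's-complement sum = 0xEB61.
Checksum = ~0xEB61 & 0xFFFF = 0x149E.

149E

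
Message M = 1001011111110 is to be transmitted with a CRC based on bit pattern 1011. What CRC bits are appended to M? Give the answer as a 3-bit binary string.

101

Append 3 zeros: 1001011111110000. Divide by 1011 (XOR where the leading bit is 1):
  pos 0: 1001 XOR 1011 = 0010
  pos 2: 1001 XOR 1011 = 0010
  pos 4: 1011 XOR 1011 = 0000
  pos 8: 1111 XOR 1011 = 0100
  pos 9: 1000 XOR 1011 = 0011
  pos 11: 1100 XOR 1011 = 0111
  pos 12: 1110 XOR 1011 = 0101
Remainder (last 3 bits) = 101. This is the CRC / FCS.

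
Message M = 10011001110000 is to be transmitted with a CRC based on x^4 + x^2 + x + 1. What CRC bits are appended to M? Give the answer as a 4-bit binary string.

Append 4 zeros: 100110011100000000. Divide by 10111 (XOR where the leading bit is 1):
  pos 0: 10011 XOR 10111 = 00100
  pos 2: 10000 XOR 10111 = 00111
  pos 4: 11111 XOR 10111 = 01000
  pos 5: 10001 XOR 10111 = 00110
  pos 7: 11000 XOR 10111 = 01111
  pos 8: 11110 XOR 10111 = 01001
  pos 9: 10010 XOR 10111 = 00101
  pos 11: 10100 XOR 10111 = 00011
Remainder (last 4 bits) = 1100. This is the CRC / FCS.

1100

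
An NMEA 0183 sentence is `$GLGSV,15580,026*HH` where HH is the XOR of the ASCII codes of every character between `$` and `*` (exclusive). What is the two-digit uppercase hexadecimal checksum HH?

44

XOR the ASCII codes of the payload characters:
  'G' = 0x47 → acc = 0x47
  'L' = 0x4C → acc = 0x0B
  'G' = 0x47 → acc = 0x4C
  'S' = 0x53 → acc = 0x1F
  'V' = 0x56 → acc = 0x49
  ',' = 0x2C → acc = 0x65
  '1' = 0x31 → acc = 0x54
  '5' = 0x35 → acc = 0x61
  '5' = 0x35 → acc = 0x54
  '8' = 0x38 → acc = 0x6C
  '0' = 0x30 → acc = 0x5C
  ',' = 0x2C → acc = 0x70
  '0' = 0x30 → acc = 0x40
  '2' = 0x32 → acc = 0x72
  '6' = 0x36 → acc = 0x44
Checksum = 0x44.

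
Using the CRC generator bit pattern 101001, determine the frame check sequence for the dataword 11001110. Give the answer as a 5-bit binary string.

10100

Append 5 zeros: 1100111000000. Divide by 101001 (XOR where the leading bit is 1):
  pos 0: 110011 XOR 101001 = 011010
  pos 1: 110101 XOR 101001 = 011100
  pos 2: 111000 XOR 101001 = 010001
  pos 3: 100010 XOR 101001 = 001011
  pos 5: 101100 XOR 101001 = 000101
Remainder (last 5 bits) = 10100. This is the CRC / FCS.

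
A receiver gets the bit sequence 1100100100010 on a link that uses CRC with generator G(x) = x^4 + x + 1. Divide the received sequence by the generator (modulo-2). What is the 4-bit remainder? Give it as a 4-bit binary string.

Modulo-2 division of 1100100100010 by 10011:
  pos 0: 11001 XOR 10011 = 01010
  pos 1: 10100 XOR 10011 = 00111
  pos 3: 11101 XOR 10011 = 01110
  pos 4: 11100 XOR 10011 = 01111
  pos 5: 11110 XOR 10011 = 01101
  pos 6: 11010 XOR 10011 = 01001
  pos 7: 10011 XOR 10011 = 00000
Remainder = 0000 (zero — the frame passes the CRC check).

0000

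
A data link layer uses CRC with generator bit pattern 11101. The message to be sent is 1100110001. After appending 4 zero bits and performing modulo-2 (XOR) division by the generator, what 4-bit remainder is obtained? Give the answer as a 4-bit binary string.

Append 4 zeros: 11001100010000. Divide by 11101 (XOR where the leading bit is 1):
  pos 0: 11001 XOR 11101 = 00100
  pos 2: 10010 XOR 11101 = 01111
  pos 3: 11110 XOR 11101 = 00011
  pos 6: 11010 XOR 11101 = 00111
  pos 8: 11100 XOR 11101 = 00001
Remainder (last 4 bits) = 0010. This is the CRC / FCS.

0010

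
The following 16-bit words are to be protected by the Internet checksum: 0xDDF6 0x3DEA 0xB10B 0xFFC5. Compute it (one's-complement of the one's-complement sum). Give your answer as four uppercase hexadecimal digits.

334D

One's-complement addition (fold any carry out of bit 15 back into bit 0):
  0xDDF6 + 0x3DEA = 0x11BE0 → wrap carry → 0x1BE1
  0x1BE1 + 0xB10B = 0x0CCEC
  0xCCEC + 0xFFC5 = 0x1CCB1 → wrap carry → 0xCCB2
One's-complement sum = 0xCCB2.
Checksum = ~0xCCB2 & 0xFFFF = 0x334D.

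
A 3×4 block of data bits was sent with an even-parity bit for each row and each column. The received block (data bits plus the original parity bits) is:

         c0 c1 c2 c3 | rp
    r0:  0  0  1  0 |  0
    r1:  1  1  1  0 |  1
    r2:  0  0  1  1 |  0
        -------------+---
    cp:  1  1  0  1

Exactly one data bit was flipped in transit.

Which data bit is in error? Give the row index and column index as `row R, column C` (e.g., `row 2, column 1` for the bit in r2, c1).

row 0, column 2

Recompute each row's even parity and compare to rp:
  r0: data parity 1, sent rp 0 → mismatch
  r1: data parity 1, sent rp 1 → ok
  r2: data parity 0, sent rp 0 → ok
Recompute each column's even parity and compare to cp:
  c0: data parity 1, sent cp 1 → ok
  c1: data parity 1, sent cp 1 → ok
  c2: data parity 1, sent cp 0 → mismatch
  c3: data parity 1, sent cp 1 → ok
Exactly one row (r0) and one column (c2) fail → the flipped bit is at their intersection.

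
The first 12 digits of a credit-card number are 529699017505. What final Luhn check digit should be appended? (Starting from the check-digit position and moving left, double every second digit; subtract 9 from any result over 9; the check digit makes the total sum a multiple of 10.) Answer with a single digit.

Partial digits right→left: 5 0 5 7 1 0 9 9 6 9 2 5
Double every second digit counting from the check-digit position (so the 1st, 3rd, 5th, ... of the partial from the right).
  doubled (with −9 where >9): 1 1 2 9 3 4 → sum 20
  kept as-is: 0 7 0 9 9 5 → sum 30
Total = 20 + 30 = 50.
Check digit = (10 − (50 mod 10)) mod 10 = 0.

0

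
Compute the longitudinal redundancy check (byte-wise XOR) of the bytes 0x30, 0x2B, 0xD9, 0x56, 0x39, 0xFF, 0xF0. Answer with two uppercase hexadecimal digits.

A2

XOR the bytes together:
  start with 0x30
  0x30 ⊕ 0x2B = 0x1B
  0x1B ⊕ 0xD9 = 0xC2
  0xC2 ⊕ 0x56 = 0x94
  0x94 ⊕ 0x39 = 0xAD
  0xAD ⊕ 0xFF = 0x52
  0x52 ⊕ 0xF0 = 0xA2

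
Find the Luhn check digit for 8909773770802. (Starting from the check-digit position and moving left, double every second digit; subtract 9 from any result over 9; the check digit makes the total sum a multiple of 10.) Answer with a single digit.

Partial digits right→left: 2 0 8 0 7 7 3 7 7 9 0 9 8
Double every second digit counting from the check-digit position (so the 1st, 3rd, 5th, ... of the partial from the right).
  doubled (with −9 where >9): 4 7 5 6 5 0 7 → sum 34
  kept as-is: 0 0 7 7 9 9 → sum 32
Total = 34 + 32 = 66.
Check digit = (10 − (66 mod 10)) mod 10 = 4.

4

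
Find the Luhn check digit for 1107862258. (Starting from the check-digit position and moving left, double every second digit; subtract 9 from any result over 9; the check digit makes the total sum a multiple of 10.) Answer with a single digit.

Partial digits right→left: 8 5 2 2 6 8 7 0 1 1
Double every second digit counting from the check-digit position (so the 1st, 3rd, 5th, ... of the partial from the right).
  doubled (with −9 where >9): 7 4 3 5 2 → sum 21
  kept as-is: 5 2 8 0 1 → sum 16
Total = 21 + 16 = 37.
Check digit = (10 − (37 mod 10)) mod 10 = 3.

3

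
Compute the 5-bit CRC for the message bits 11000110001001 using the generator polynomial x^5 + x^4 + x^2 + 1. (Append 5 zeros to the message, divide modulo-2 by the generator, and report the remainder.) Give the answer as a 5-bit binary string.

11110

Append 5 zeros: 1100011000100100000. Divide by 110101 (XOR where the leading bit is 1):
  pos 0: 110001 XOR 110101 = 000100
  pos 3: 100100 XOR 110101 = 010001
  pos 4: 100010 XOR 110101 = 010111
  pos 5: 101111 XOR 110101 = 011010
  pos 6: 110100 XOR 110101 = 000001
  pos 11: 101000 XOR 110101 = 011101
  pos 12: 111010 XOR 110101 = 001111
Remainder (last 5 bits) = 11110. This is the CRC / FCS.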